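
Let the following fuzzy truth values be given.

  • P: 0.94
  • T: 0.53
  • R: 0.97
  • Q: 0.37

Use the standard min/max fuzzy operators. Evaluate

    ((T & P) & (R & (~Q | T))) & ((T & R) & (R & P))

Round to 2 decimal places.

0.53

T & P = min(a, b) on (0.53, 0.94) = 0.53
~Q = 1 − 0.37 = 0.63
~Q | T = max(a, b) on (0.63, 0.53) = 0.63
R & (~Q | T) = min(a, b) on (0.97, 0.63) = 0.63
(T & P) & (R & (~Q | T)) = min(a, b) on (0.53, 0.63) = 0.53
T & R = min(a, b) on (0.53, 0.97) = 0.53
R & P = min(a, b) on (0.97, 0.94) = 0.94
(T & R) & (R & P) = min(a, b) on (0.53, 0.94) = 0.53
((T & P) & (R & (~Q | T))) & ((T & R) & (R & P)) = min(a, b) on (0.53, 0.53) = 0.53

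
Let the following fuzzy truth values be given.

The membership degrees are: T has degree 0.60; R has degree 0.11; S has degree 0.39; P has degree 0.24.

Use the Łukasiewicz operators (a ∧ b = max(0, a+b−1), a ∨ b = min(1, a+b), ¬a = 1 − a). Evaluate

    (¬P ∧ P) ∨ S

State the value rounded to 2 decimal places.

¬P = 1 − 0.24 = 0.76
¬P ∧ P = max(0, a+b−1) on (0.76, 0.24) = 0.00
(¬P ∧ P) ∨ S = min(1, a+b) on (0.00, 0.39) = 0.39

0.39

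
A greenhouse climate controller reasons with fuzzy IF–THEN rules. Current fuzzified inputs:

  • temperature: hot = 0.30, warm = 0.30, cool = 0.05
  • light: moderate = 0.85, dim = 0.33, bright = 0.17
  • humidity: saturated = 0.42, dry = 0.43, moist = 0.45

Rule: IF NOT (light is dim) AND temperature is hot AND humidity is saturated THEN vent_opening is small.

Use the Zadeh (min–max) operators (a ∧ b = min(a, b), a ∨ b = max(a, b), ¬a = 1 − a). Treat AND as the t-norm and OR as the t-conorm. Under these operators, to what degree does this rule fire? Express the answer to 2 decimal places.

firing strength: ¬dim=1−0.33=0.67, hot=0.30, saturated=0.42; AND[min(a, b)] → w = 0.30

0.30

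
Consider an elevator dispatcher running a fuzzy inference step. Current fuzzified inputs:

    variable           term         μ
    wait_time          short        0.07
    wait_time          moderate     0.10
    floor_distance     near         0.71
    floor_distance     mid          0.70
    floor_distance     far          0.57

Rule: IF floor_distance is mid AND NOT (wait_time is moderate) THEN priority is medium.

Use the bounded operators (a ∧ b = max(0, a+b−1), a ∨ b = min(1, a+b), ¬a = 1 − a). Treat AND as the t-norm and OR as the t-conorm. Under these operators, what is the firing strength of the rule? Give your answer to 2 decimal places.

0.60

firing strength: mid=0.70, ¬moderate=1−0.10=0.90; AND[max(0, a+b−1)] → w = 0.60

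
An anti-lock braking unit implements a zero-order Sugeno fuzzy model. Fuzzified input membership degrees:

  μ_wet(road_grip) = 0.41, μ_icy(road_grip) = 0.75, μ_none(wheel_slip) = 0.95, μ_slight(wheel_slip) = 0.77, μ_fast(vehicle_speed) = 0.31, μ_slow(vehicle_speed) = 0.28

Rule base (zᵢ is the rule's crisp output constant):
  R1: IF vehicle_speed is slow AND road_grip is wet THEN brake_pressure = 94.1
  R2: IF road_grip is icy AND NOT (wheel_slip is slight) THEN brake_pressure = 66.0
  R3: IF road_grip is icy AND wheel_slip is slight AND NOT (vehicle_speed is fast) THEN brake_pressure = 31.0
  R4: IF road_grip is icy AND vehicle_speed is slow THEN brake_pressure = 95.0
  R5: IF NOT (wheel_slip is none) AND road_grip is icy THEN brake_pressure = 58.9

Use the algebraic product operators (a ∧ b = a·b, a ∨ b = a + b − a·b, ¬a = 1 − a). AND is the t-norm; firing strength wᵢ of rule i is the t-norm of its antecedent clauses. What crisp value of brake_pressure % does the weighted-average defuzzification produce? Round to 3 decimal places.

60.753

R1 (z=94.1): slow=0.28, wet=0.41; AND[a·b] → w = 0.1148
R2 (z=66.0): icy=0.75, ¬slight=1−0.77=0.23; AND[a·b] → w = 0.1725
R3 (z=31.0): icy=0.75, slight=0.77, ¬fast=1−0.31=0.69; AND[a·b] → w = 0.3985
R4 (z=95.0): icy=0.75, slow=0.28; AND[a·b] → w = 0.2100
R5 (z=58.9): ¬none=1−0.95=0.05, icy=0.75; AND[a·b] → w = 0.0375
Weighted average = (0.1148·94.1 + 0.1725·66.0 + 0.3985·31.0 + 0.2100·95.0 + 0.0375·58.9) / (0.1148 + 0.1725 + 0.3985 + 0.2100 + 0.0375)
  = 56.6992 / 0.9333 = 60.753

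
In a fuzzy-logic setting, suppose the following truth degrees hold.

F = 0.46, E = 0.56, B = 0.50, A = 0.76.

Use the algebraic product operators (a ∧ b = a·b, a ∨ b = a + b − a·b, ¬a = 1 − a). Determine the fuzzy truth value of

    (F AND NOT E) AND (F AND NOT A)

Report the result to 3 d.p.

NOT E = 1 − 0.5600 = 0.4400
F AND NOT E = a·b on (0.4600, 0.4400) = 0.2024
NOT A = 1 − 0.7600 = 0.2400
F AND NOT A = a·b on (0.4600, 0.2400) = 0.1104
(F AND NOT E) AND (F AND NOT A) = a·b on (0.2024, 0.1104) = 0.0223

0.022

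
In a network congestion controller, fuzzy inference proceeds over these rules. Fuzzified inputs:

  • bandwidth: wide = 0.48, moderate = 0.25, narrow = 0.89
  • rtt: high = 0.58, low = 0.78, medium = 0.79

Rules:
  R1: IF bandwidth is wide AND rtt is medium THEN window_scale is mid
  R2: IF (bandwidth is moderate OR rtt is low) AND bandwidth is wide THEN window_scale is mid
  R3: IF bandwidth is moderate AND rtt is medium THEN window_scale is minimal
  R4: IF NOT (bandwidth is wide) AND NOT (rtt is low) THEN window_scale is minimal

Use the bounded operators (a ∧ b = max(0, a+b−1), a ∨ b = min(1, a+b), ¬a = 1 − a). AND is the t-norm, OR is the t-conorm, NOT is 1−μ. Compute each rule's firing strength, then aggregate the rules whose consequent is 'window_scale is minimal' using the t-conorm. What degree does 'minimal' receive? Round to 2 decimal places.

R1: wide=0.48, medium=0.79; AND[max(0, a+b−1)] → w = 0.27
R2: (moderate=0.25 OR low=0.78) = 1.00; AND[max(0, a+b−1)] with wide=0.48 → w = 0.48
R3: moderate=0.25, medium=0.79; AND[max(0, a+b−1)] → w = 0.04
R4: ¬wide=1−0.48=0.52, ¬low=1−0.78=0.22; AND[max(0, a+b−1)] → w = 0.00
Rules with consequent 'minimal': {R3, R4} → strengths 0.04, 0.00
Aggregate via t-conorm [min(1, a+b)]: 0.04

0.04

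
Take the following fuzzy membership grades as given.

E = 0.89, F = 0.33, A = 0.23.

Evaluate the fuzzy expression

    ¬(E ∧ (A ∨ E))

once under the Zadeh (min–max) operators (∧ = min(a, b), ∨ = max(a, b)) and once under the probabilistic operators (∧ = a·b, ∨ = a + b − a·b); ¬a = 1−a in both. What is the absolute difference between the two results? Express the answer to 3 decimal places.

0.075

Under Zadeh (min–max):
  A ∨ E = max(a, b) on (0.23, 0.89) = 0.89
  E ∧ (A ∨ E) = min(a, b) on (0.89, 0.89) = 0.89
  ¬(E ∧ (A ∨ E)) = 1 − 0.89 = 0.11
  → value = 0.1100
Under probabilistic:
  A ∨ E = a + b − a·b on (0.2300, 0.8900) = 0.9153
  E ∧ (A ∨ E) = a·b on (0.8900, 0.9153) = 0.8146
  ¬(E ∧ (A ∨ E)) = 1 − 0.8146 = 0.1854
  → value = 0.1854
|0.1100 − 0.1854| = 0.075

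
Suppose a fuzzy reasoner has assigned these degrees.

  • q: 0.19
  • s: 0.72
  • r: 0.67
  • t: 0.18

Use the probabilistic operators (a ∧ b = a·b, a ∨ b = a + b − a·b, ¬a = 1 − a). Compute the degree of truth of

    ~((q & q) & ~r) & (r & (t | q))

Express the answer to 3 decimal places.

0.222

q & q = a·b on (0.1900, 0.1900) = 0.0361
~r = 1 − 0.6700 = 0.3300
(q & q) & ~r = a·b on (0.0361, 0.3300) = 0.0119
~((q & q) & ~r) = 1 − 0.0119 = 0.9881
t | q = a + b − a·b on (0.1800, 0.1900) = 0.3358
r & (t | q) = a·b on (0.6700, 0.3358) = 0.2250
~((q & q) & ~r) & (r & (t | q)) = a·b on (0.9881, 0.2250) = 0.2223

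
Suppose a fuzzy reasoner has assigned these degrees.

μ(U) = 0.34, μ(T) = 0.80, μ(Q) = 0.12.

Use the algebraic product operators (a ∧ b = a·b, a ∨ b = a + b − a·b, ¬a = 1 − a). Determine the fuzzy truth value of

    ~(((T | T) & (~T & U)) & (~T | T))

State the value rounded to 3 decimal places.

0.945

T | T = a + b − a·b on (0.8000, 0.8000) = 0.9600
~T = 1 − 0.8000 = 0.2000
~T & U = a·b on (0.2000, 0.3400) = 0.0680
(T | T) & (~T & U) = a·b on (0.9600, 0.0680) = 0.0653
~T = 1 − 0.8000 = 0.2000
~T | T = a + b − a·b on (0.2000, 0.8000) = 0.8400
((T | T) & (~T & U)) & (~T | T) = a·b on (0.0653, 0.8400) = 0.0548
~(((T | T) & (~T & U)) & (~T | T)) = 1 − 0.0548 = 0.9452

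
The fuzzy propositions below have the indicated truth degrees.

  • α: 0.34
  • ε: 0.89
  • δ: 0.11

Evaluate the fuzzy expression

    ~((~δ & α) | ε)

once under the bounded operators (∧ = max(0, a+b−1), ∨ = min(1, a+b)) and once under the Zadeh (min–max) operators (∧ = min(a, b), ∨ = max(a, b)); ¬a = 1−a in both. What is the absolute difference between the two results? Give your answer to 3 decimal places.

0.110

Under bounded:
  ~δ = 1 − 0.11 = 0.89
  ~δ & α = max(0, a+b−1) on (0.89, 0.34) = 0.23
  (~δ & α) | ε = min(1, a+b) on (0.23, 0.89) = 1.00
  ~((~δ & α) | ε) = 1 − 1.00 = 0.00
  → value = 0.0000
Under Zadeh (min–max):
  ~δ = 1 − 0.11 = 0.89
  ~δ & α = min(a, b) on (0.89, 0.34) = 0.34
  (~δ & α) | ε = max(a, b) on (0.34, 0.89) = 0.89
  ~((~δ & α) | ε) = 1 − 0.89 = 0.11
  → value = 0.1100
|0.0000 − 0.1100| = 0.110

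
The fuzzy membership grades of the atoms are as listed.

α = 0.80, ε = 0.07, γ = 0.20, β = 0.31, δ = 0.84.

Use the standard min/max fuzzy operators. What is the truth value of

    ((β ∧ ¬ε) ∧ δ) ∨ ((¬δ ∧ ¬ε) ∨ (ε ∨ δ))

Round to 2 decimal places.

0.84

¬ε = 1 − 0.07 = 0.93
β ∧ ¬ε = min(a, b) on (0.31, 0.93) = 0.31
(β ∧ ¬ε) ∧ δ = min(a, b) on (0.31, 0.84) = 0.31
¬δ = 1 − 0.84 = 0.16
¬ε = 1 − 0.07 = 0.93
¬δ ∧ ¬ε = min(a, b) on (0.16, 0.93) = 0.16
ε ∨ δ = max(a, b) on (0.07, 0.84) = 0.84
(¬δ ∧ ¬ε) ∨ (ε ∨ δ) = max(a, b) on (0.16, 0.84) = 0.84
((β ∧ ¬ε) ∧ δ) ∨ ((¬δ ∧ ¬ε) ∨ (ε ∨ δ)) = max(a, b) on (0.31, 0.84) = 0.84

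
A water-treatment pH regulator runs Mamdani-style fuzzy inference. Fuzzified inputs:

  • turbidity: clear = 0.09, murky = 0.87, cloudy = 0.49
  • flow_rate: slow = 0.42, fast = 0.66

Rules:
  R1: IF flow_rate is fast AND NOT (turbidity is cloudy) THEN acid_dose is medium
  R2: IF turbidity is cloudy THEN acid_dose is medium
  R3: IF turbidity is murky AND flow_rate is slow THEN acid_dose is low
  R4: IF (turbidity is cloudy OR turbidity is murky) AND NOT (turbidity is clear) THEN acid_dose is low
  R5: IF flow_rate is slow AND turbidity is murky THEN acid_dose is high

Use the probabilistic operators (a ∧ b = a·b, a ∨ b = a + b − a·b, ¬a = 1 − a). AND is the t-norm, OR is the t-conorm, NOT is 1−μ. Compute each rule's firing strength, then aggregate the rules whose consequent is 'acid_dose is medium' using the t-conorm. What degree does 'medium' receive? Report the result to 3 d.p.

0.662

R1: fast=0.66, ¬cloudy=1−0.49=0.51; AND[a·b] → w = 0.3366
R2: cloudy=0.49 → w = 0.4900
R3: murky=0.87, slow=0.42; AND[a·b] → w = 0.3654
R4: (cloudy=0.49 OR murky=0.87) = 0.9337; AND[a·b] with ¬clear=1−0.09=0.91 → w = 0.8497
R5: slow=0.42, murky=0.87; AND[a·b] → w = 0.3654
Rules with consequent 'medium': {R1, R2} → strengths 0.3366, 0.4900
Aggregate via t-conorm [a + b − a·b]: 0.6617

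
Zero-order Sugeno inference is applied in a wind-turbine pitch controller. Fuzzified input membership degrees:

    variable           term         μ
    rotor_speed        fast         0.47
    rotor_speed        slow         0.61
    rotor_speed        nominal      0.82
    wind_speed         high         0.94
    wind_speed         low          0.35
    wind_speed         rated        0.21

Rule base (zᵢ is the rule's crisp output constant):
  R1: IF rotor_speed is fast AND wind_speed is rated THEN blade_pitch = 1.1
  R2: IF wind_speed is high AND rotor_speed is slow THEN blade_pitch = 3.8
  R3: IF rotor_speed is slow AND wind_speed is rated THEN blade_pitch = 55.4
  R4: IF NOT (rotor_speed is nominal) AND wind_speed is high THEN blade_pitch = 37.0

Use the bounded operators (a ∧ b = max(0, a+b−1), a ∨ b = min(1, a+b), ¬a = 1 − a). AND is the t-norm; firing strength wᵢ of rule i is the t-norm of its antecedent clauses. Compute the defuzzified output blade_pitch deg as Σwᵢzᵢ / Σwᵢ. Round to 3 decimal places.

9.746

R1 (z=1.1): fast=0.47, rated=0.21; AND[max(0, a+b−1)] → w = 0.00
R2 (z=3.8): high=0.94, slow=0.61; AND[max(0, a+b−1)] → w = 0.55
R3 (z=55.4): slow=0.61, rated=0.21; AND[max(0, a+b−1)] → w = 0.00
R4 (z=37.0): ¬nominal=1−0.82=0.18, high=0.94; AND[max(0, a+b−1)] → w = 0.12
Weighted average = (0.00·1.1 + 0.55·3.8 + 0.00·55.4 + 0.12·37.0) / (0.00 + 0.55 + 0.00 + 0.12)
  = 6.5300 / 0.6700 = 9.746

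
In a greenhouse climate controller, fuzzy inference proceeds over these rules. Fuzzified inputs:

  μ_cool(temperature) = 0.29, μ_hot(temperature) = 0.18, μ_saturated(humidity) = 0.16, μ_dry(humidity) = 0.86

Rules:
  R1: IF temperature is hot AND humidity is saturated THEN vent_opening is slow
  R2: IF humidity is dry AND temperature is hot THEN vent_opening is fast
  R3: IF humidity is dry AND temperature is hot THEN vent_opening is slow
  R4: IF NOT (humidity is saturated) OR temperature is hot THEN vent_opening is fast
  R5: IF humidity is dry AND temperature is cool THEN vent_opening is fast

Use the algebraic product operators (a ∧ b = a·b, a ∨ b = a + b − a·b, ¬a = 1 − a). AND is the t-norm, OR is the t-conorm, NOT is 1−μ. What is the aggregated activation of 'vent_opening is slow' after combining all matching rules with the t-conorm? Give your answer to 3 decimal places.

R1: hot=0.18, saturated=0.16; AND[a·b] → w = 0.0288
R2: dry=0.86, hot=0.18; AND[a·b] → w = 0.1548
R3: dry=0.86, hot=0.18; AND[a·b] → w = 0.1548
R4: ¬saturated=1−0.16=0.84, hot=0.18; OR[a + b − a·b] → w = 0.8688
R5: dry=0.86, cool=0.29; AND[a·b] → w = 0.2494
Rules with consequent 'slow': {R1, R3} → strengths 0.0288, 0.1548
Aggregate via t-conorm [a + b − a·b]: 0.1791

0.179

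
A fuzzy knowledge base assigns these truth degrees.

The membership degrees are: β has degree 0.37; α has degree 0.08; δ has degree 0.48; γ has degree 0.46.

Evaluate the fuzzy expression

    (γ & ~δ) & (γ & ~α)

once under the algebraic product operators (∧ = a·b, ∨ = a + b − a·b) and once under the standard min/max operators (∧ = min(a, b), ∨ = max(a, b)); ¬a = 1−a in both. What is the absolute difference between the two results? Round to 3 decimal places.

0.359

Under algebraic product:
  ~δ = 1 − 0.4800 = 0.5200
  γ & ~δ = a·b on (0.4600, 0.5200) = 0.2392
  ~α = 1 − 0.0800 = 0.9200
  γ & ~α = a·b on (0.4600, 0.9200) = 0.4232
  (γ & ~δ) & (γ & ~α) = a·b on (0.2392, 0.4232) = 0.1012
  → value = 0.1012
Under standard min/max:
  ~δ = 1 − 0.48 = 0.52
  γ & ~δ = min(a, b) on (0.46, 0.52) = 0.46
  ~α = 1 − 0.08 = 0.92
  γ & ~α = min(a, b) on (0.46, 0.92) = 0.46
  (γ & ~δ) & (γ & ~α) = min(a, b) on (0.46, 0.46) = 0.46
  → value = 0.4600
|0.1012 − 0.4600| = 0.359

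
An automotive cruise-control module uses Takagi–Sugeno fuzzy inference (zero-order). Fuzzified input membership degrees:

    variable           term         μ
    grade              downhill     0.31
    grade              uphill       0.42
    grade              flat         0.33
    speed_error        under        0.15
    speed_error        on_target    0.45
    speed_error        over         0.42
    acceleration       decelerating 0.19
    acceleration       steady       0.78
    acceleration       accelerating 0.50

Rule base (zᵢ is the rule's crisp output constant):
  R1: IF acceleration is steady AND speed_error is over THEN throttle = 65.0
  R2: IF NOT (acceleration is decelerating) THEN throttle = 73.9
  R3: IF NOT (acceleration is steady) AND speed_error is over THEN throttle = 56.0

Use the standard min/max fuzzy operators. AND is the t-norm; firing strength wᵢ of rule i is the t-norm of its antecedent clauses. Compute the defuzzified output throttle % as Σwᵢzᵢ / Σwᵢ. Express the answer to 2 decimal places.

R1 (z=65.0): steady=0.78, over=0.42; AND[min(a, b)] → w = 0.42
R2 (z=73.9): ¬decelerating=1−0.19=0.81 → w = 0.81
R3 (z=56.0): ¬steady=1−0.78=0.22, over=0.42; AND[min(a, b)] → w = 0.22
Weighted average = (0.42·65.0 + 0.81·73.9 + 0.22·56.0) / (0.42 + 0.81 + 0.22)
  = 99.4790 / 1.4500 = 68.61

68.61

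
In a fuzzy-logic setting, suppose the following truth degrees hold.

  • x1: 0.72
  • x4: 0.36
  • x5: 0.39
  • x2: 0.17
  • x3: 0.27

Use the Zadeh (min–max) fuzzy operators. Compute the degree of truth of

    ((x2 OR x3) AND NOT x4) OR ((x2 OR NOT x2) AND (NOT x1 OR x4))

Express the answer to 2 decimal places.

x2 OR x3 = max(a, b) on (0.17, 0.27) = 0.27
NOT x4 = 1 − 0.36 = 0.64
(x2 OR x3) AND NOT x4 = min(a, b) on (0.27, 0.64) = 0.27
NOT x2 = 1 − 0.17 = 0.83
x2 OR NOT x2 = max(a, b) on (0.17, 0.83) = 0.83
NOT x1 = 1 − 0.72 = 0.28
NOT x1 OR x4 = max(a, b) on (0.28, 0.36) = 0.36
(x2 OR NOT x2) AND (NOT x1 OR x4) = min(a, b) on (0.83, 0.36) = 0.36
((x2 OR x3) AND NOT x4) OR ((x2 OR NOT x2) AND (NOT x1 OR x4)) = max(a, b) on (0.27, 0.36) = 0.36

0.36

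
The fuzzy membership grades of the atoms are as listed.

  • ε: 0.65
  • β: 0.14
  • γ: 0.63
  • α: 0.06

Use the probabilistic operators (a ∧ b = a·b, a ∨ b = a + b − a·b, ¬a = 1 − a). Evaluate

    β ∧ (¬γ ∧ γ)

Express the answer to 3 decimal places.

¬γ = 1 − 0.6300 = 0.3700
¬γ ∧ γ = a·b on (0.3700, 0.6300) = 0.2331
β ∧ (¬γ ∧ γ) = a·b on (0.1400, 0.2331) = 0.0326

0.033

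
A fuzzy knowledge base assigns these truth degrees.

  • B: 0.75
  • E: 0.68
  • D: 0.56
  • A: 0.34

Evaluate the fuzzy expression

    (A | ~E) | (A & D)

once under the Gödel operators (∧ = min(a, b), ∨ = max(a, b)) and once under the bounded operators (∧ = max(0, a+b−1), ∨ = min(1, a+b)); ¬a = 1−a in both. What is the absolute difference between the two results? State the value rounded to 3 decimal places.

Under Gödel:
  ~E = 1 − 0.68 = 0.32
  A | ~E = max(a, b) on (0.34, 0.32) = 0.34
  A & D = min(a, b) on (0.34, 0.56) = 0.34
  (A | ~E) | (A & D) = max(a, b) on (0.34, 0.34) = 0.34
  → value = 0.3400
Under bounded:
  ~E = 1 − 0.68 = 0.32
  A | ~E = min(1, a+b) on (0.34, 0.32) = 0.66
  A & D = max(0, a+b−1) on (0.34, 0.56) = 0.00
  (A | ~E) | (A & D) = min(1, a+b) on (0.66, 0.00) = 0.66
  → value = 0.6600
|0.3400 − 0.6600| = 0.320

0.320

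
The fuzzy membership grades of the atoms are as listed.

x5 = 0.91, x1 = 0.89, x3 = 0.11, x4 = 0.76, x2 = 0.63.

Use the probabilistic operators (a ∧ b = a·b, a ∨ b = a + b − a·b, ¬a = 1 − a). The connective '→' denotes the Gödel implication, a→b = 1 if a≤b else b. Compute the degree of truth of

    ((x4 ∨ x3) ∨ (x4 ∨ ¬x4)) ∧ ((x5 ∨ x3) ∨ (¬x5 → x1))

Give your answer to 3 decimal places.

0.961

x4 ∨ x3 = a + b − a·b on (0.7600, 0.1100) = 0.7864
¬x4 = 1 − 0.7600 = 0.2400
x4 ∨ ¬x4 = a + b − a·b on (0.7600, 0.2400) = 0.8176
(x4 ∨ x3) ∨ (x4 ∨ ¬x4) = a + b − a·b on (0.7864, 0.8176) = 0.9610
x5 ∨ x3 = a + b − a·b on (0.9100, 0.1100) = 0.9199
¬x5 = 1 − 0.9100 = 0.0900
¬x5 → x1  [Gödel: 1 if a≤b else b] with a=0.0900, b=0.8900 → 1.0000
(x5 ∨ x3) ∨ (¬x5 → x1) = a + b − a·b on (0.9199, 1.0000) = 1.0000
((x4 ∨ x3) ∨ (x4 ∨ ¬x4)) ∧ ((x5 ∨ x3) ∨ (¬x5 → x1)) = a·b on (0.9610, 1.0000) = 0.9610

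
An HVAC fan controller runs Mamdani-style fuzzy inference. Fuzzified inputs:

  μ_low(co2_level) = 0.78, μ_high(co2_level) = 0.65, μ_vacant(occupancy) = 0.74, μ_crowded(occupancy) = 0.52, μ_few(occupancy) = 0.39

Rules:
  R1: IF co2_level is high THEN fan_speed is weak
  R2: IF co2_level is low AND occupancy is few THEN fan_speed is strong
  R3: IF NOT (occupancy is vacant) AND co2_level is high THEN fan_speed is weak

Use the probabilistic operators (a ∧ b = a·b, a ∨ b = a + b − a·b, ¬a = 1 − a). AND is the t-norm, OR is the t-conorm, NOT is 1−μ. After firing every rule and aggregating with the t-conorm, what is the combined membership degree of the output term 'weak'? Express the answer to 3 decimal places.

0.709

R1: high=0.65 → w = 0.6500
R2: low=0.78, few=0.39; AND[a·b] → w = 0.3042
R3: ¬vacant=1−0.74=0.26, high=0.65; AND[a·b] → w = 0.1690
Rules with consequent 'weak': {R1, R3} → strengths 0.6500, 0.1690
Aggregate via t-conorm [a + b − a·b]: 0.7092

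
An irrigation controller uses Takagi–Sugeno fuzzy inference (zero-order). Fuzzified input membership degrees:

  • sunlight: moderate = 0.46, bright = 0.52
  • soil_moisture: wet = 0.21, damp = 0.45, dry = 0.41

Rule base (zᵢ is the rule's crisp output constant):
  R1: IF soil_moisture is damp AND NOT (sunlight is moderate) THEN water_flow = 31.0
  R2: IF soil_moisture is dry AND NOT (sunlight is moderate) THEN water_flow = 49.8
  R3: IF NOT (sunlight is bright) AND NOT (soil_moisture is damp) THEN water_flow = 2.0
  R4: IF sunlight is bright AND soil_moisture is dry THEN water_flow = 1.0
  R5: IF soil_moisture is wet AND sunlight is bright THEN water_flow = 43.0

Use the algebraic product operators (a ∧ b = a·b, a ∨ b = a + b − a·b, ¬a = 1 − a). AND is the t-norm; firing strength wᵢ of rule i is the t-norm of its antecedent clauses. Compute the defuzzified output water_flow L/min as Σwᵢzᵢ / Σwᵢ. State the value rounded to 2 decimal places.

R1 (z=31.0): damp=0.45, ¬moderate=1−0.46=0.54; AND[a·b] → w = 0.2430
R2 (z=49.8): dry=0.41, ¬moderate=1−0.46=0.54; AND[a·b] → w = 0.2214
R3 (z=2.0): ¬bright=1−0.52=0.48, ¬damp=1−0.45=0.55; AND[a·b] → w = 0.2640
R4 (z=1.0): bright=0.52, dry=0.41; AND[a·b] → w = 0.2132
R5 (z=43.0): wet=0.21, bright=0.52; AND[a·b] → w = 0.1092
Weighted average = (0.2430·31.0 + 0.2214·49.8 + 0.2640·2.0 + 0.2132·1.0 + 0.1092·43.0) / (0.2430 + 0.2214 + 0.2640 + 0.2132 + 0.1092)
  = 23.9955 / 1.0508 = 22.84

22.84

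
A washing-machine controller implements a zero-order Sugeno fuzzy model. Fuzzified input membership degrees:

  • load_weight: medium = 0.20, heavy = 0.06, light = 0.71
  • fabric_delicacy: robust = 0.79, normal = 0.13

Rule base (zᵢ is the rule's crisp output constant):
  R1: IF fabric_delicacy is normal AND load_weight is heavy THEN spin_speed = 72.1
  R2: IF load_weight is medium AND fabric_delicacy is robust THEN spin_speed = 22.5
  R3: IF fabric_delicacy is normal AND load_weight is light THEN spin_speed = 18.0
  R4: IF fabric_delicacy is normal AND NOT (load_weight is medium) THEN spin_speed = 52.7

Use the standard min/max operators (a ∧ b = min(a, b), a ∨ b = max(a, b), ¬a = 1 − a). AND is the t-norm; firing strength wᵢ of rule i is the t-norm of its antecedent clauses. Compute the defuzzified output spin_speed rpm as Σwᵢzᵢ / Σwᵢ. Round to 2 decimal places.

34.65

R1 (z=72.1): normal=0.13, heavy=0.06; AND[min(a, b)] → w = 0.06
R2 (z=22.5): medium=0.20, robust=0.79; AND[min(a, b)] → w = 0.20
R3 (z=18.0): normal=0.13, light=0.71; AND[min(a, b)] → w = 0.13
R4 (z=52.7): normal=0.13, ¬medium=1−0.20=0.80; AND[min(a, b)] → w = 0.13
Weighted average = (0.06·72.1 + 0.20·22.5 + 0.13·18.0 + 0.13·52.7) / (0.06 + 0.20 + 0.13 + 0.13)
  = 18.0170 / 0.5200 = 34.65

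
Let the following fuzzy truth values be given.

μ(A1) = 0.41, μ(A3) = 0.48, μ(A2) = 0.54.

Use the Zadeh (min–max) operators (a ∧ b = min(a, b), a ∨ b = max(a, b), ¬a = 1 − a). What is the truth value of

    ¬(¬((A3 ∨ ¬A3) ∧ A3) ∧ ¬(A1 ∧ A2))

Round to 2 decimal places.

0.48

¬A3 = 1 − 0.48 = 0.52
A3 ∨ ¬A3 = max(a, b) on (0.48, 0.52) = 0.52
(A3 ∨ ¬A3) ∧ A3 = min(a, b) on (0.52, 0.48) = 0.48
¬((A3 ∨ ¬A3) ∧ A3) = 1 − 0.48 = 0.52
A1 ∧ A2 = min(a, b) on (0.41, 0.54) = 0.41
¬(A1 ∧ A2) = 1 − 0.41 = 0.59
¬((A3 ∨ ¬A3) ∧ A3) ∧ ¬(A1 ∧ A2) = min(a, b) on (0.52, 0.59) = 0.52
¬(¬((A3 ∨ ¬A3) ∧ A3) ∧ ¬(A1 ∧ A2)) = 1 − 0.52 = 0.48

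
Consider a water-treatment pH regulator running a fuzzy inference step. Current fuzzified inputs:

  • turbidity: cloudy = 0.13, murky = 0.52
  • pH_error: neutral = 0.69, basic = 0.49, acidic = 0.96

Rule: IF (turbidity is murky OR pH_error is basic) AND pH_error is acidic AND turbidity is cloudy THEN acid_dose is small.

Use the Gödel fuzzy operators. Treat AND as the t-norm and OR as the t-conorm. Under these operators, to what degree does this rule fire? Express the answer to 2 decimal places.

firing strength: (murky=0.52 OR basic=0.49) = 0.52; AND[min(a, b)] with acidic=0.96, cloudy=0.13 → w = 0.13

0.13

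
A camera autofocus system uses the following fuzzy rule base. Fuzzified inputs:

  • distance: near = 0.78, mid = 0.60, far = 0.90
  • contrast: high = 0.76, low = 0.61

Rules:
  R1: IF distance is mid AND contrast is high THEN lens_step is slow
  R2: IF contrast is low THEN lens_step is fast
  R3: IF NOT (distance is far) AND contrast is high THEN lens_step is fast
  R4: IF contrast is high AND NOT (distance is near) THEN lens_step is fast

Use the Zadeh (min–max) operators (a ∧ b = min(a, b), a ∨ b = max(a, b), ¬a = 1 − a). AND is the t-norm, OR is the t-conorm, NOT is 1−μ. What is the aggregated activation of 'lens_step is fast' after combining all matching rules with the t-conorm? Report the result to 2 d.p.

0.61

R1: mid=0.60, high=0.76; AND[min(a, b)] → w = 0.60
R2: low=0.61 → w = 0.61
R3: ¬far=1−0.90=0.10, high=0.76; AND[min(a, b)] → w = 0.10
R4: high=0.76, ¬near=1−0.78=0.22; AND[min(a, b)] → w = 0.22
Rules with consequent 'fast': {R2, R3, R4} → strengths 0.61, 0.10, 0.22
Aggregate via t-conorm [max(a, b)]: 0.61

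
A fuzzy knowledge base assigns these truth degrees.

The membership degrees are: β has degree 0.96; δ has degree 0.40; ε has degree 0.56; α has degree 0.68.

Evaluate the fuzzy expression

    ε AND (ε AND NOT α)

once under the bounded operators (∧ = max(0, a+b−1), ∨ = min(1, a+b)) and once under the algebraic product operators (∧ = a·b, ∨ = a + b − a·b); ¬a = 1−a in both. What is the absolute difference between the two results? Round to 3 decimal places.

Under bounded:
  NOT α = 1 − 0.68 = 0.32
  ε AND NOT α = max(0, a+b−1) on (0.56, 0.32) = 0.00
  ε AND (ε AND NOT α) = max(0, a+b−1) on (0.56, 0.00) = 0.00
  → value = 0.0000
Under algebraic product:
  NOT α = 1 − 0.6800 = 0.3200
  ε AND NOT α = a·b on (0.5600, 0.3200) = 0.1792
  ε AND (ε AND NOT α) = a·b on (0.5600, 0.1792) = 0.1004
  → value = 0.1004
|0.0000 − 0.1004| = 0.100

0.100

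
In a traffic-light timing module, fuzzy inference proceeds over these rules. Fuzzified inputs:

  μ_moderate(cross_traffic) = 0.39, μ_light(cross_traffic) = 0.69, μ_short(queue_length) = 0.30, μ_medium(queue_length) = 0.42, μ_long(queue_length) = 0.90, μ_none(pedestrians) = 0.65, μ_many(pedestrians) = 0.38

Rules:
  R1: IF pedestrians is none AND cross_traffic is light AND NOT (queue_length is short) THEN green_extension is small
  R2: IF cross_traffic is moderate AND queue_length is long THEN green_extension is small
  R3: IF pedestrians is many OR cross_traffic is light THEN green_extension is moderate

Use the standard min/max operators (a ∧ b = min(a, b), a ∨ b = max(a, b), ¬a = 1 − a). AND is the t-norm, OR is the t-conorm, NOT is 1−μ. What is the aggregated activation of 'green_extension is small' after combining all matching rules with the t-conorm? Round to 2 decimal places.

0.65

R1: none=0.65, light=0.69, ¬short=1−0.30=0.70; AND[min(a, b)] → w = 0.65
R2: moderate=0.39, long=0.90; AND[min(a, b)] → w = 0.39
R3: many=0.38, light=0.69; OR[max(a, b)] → w = 0.69
Rules with consequent 'small': {R1, R2} → strengths 0.65, 0.39
Aggregate via t-conorm [max(a, b)]: 0.65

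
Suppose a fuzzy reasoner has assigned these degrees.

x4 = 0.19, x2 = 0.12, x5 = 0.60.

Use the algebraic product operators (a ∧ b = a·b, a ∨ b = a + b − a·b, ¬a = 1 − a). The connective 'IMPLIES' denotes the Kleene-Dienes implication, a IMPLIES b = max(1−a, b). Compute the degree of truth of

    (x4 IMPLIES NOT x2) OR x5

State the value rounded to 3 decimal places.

NOT x2 = 1 − 0.1200 = 0.8800
x4 IMPLIES NOT x2  [Kleene-Dienes: max(1−a, b)] with a=0.1900, b=0.8800 → 0.8800
(x4 IMPLIES NOT x2) OR x5 = a + b − a·b on (0.8800, 0.6000) = 0.9520

0.952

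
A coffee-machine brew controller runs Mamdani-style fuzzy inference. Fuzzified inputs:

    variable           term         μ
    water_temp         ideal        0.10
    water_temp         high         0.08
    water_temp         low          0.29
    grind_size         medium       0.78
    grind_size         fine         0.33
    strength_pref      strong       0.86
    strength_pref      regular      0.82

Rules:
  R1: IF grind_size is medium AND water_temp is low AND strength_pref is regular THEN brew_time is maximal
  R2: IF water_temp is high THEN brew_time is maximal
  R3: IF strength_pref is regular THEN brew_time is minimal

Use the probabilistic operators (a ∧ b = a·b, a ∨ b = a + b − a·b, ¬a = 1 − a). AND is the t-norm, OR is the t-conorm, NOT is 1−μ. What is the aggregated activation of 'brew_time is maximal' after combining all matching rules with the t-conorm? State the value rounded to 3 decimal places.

0.251

R1: medium=0.78, low=0.29, regular=0.82; AND[a·b] → w = 0.1855
R2: high=0.08 → w = 0.0800
R3: regular=0.82 → w = 0.8200
Rules with consequent 'maximal': {R1, R2} → strengths 0.1855, 0.0800
Aggregate via t-conorm [a + b − a·b]: 0.2506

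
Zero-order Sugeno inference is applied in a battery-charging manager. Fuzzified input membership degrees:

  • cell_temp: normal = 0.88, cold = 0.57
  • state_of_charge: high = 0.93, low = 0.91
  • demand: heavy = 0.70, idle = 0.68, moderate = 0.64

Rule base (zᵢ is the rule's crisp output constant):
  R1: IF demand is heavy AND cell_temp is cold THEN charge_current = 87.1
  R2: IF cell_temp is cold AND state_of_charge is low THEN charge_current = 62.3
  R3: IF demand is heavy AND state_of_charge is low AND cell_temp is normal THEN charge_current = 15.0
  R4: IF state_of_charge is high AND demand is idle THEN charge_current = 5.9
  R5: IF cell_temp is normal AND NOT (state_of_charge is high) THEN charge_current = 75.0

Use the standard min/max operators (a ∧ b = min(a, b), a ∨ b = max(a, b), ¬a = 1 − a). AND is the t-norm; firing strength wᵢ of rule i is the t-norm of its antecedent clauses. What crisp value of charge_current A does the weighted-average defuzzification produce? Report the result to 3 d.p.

40.510

R1 (z=87.1): heavy=0.70, cold=0.57; AND[min(a, b)] → w = 0.57
R2 (z=62.3): cold=0.57, low=0.91; AND[min(a, b)] → w = 0.57
R3 (z=15.0): heavy=0.70, low=0.91, normal=0.88; AND[min(a, b)] → w = 0.70
R4 (z=5.9): high=0.93, idle=0.68; AND[min(a, b)] → w = 0.68
R5 (z=75.0): normal=0.88, ¬high=1−0.93=0.07; AND[min(a, b)] → w = 0.07
Weighted average = (0.57·87.1 + 0.57·62.3 + 0.70·15.0 + 0.68·5.9 + 0.07·75.0) / (0.57 + 0.57 + 0.70 + 0.68 + 0.07)
  = 104.9200 / 2.5900 = 40.510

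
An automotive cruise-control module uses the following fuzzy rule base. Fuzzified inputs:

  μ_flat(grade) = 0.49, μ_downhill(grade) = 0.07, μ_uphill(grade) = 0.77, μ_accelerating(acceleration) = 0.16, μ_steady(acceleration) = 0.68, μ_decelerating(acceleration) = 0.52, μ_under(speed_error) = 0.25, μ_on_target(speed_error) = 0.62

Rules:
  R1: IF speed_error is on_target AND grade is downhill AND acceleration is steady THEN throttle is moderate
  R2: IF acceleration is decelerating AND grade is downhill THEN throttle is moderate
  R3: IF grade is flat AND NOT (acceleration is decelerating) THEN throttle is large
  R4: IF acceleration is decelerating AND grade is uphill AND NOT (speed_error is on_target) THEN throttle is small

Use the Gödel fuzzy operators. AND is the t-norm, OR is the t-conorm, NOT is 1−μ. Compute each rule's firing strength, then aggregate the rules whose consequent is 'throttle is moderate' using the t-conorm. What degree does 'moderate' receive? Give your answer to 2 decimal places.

R1: on_target=0.62, downhill=0.07, steady=0.68; AND[min(a, b)] → w = 0.07
R2: decelerating=0.52, downhill=0.07; AND[min(a, b)] → w = 0.07
R3: flat=0.49, ¬decelerating=1−0.52=0.48; AND[min(a, b)] → w = 0.48
R4: decelerating=0.52, uphill=0.77, ¬on_target=1−0.62=0.38; AND[min(a, b)] → w = 0.38
Rules with consequent 'moderate': {R1, R2} → strengths 0.07, 0.07
Aggregate via t-conorm [max(a, b)]: 0.07

0.07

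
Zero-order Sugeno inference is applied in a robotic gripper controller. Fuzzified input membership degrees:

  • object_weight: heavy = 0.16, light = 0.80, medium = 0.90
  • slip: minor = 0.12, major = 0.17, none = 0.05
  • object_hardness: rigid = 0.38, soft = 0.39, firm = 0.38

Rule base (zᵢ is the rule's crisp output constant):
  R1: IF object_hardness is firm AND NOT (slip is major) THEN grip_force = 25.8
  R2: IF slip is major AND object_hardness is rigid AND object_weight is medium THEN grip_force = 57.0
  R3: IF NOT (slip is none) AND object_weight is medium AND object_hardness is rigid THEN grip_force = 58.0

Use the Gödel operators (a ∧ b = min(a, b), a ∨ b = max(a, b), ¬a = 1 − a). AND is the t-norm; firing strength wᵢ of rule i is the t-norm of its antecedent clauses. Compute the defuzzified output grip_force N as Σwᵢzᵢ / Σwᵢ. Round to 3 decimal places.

R1 (z=25.8): firm=0.38, ¬major=1−0.17=0.83; AND[min(a, b)] → w = 0.38
R2 (z=57.0): major=0.17, rigid=0.38, medium=0.90; AND[min(a, b)] → w = 0.17
R3 (z=58.0): ¬none=1−0.05=0.95, medium=0.90, rigid=0.38; AND[min(a, b)] → w = 0.38
Weighted average = (0.38·25.8 + 0.17·57.0 + 0.38·58.0) / (0.38 + 0.17 + 0.38)
  = 41.5340 / 0.9300 = 44.660

44.660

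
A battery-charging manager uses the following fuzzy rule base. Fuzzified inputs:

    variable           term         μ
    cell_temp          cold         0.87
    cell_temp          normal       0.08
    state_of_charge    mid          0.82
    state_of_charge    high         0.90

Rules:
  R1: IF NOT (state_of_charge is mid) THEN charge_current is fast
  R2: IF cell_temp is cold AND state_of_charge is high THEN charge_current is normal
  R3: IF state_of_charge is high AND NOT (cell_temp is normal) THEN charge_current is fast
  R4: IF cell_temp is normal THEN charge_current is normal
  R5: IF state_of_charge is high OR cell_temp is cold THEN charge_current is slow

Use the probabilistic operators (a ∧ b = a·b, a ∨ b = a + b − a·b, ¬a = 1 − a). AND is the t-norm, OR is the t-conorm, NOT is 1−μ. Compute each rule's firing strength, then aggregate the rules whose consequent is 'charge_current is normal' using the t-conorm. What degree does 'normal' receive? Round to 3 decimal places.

0.800

R1: ¬mid=1−0.82=0.18 → w = 0.1800
R2: cold=0.87, high=0.90; AND[a·b] → w = 0.7830
R3: high=0.90, ¬normal=1−0.08=0.92; AND[a·b] → w = 0.8280
R4: normal=0.08 → w = 0.0800
R5: high=0.90, cold=0.87; OR[a + b − a·b] → w = 0.9870
Rules with consequent 'normal': {R2, R4} → strengths 0.7830, 0.0800
Aggregate via t-conorm [a + b − a·b]: 0.8004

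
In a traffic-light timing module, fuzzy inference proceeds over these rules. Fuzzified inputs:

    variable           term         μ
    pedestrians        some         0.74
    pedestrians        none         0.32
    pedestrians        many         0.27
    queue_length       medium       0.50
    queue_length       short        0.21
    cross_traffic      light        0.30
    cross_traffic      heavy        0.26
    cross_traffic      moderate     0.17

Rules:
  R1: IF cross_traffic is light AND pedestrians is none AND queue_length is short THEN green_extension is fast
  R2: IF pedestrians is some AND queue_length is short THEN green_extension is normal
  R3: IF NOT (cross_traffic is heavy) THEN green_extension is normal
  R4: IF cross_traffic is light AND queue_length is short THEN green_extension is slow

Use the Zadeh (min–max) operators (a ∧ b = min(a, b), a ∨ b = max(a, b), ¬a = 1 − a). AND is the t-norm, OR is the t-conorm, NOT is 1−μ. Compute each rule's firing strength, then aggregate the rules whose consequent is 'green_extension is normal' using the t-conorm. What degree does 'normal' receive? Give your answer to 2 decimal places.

R1: light=0.30, none=0.32, short=0.21; AND[min(a, b)] → w = 0.21
R2: some=0.74, short=0.21; AND[min(a, b)] → w = 0.21
R3: ¬heavy=1−0.26=0.74 → w = 0.74
R4: light=0.30, short=0.21; AND[min(a, b)] → w = 0.21
Rules with consequent 'normal': {R2, R3} → strengths 0.21, 0.74
Aggregate via t-conorm [max(a, b)]: 0.74

0.74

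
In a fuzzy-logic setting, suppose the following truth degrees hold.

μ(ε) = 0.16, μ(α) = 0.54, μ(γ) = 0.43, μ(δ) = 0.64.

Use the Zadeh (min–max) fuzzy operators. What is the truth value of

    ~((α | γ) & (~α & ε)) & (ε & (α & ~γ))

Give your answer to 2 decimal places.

α | γ = max(a, b) on (0.54, 0.43) = 0.54
~α = 1 − 0.54 = 0.46
~α & ε = min(a, b) on (0.46, 0.16) = 0.16
(α | γ) & (~α & ε) = min(a, b) on (0.54, 0.16) = 0.16
~((α | γ) & (~α & ε)) = 1 − 0.16 = 0.84
~γ = 1 − 0.43 = 0.57
α & ~γ = min(a, b) on (0.54, 0.57) = 0.54
ε & (α & ~γ) = min(a, b) on (0.16, 0.54) = 0.16
~((α | γ) & (~α & ε)) & (ε & (α & ~γ)) = min(a, b) on (0.84, 0.16) = 0.16

0.16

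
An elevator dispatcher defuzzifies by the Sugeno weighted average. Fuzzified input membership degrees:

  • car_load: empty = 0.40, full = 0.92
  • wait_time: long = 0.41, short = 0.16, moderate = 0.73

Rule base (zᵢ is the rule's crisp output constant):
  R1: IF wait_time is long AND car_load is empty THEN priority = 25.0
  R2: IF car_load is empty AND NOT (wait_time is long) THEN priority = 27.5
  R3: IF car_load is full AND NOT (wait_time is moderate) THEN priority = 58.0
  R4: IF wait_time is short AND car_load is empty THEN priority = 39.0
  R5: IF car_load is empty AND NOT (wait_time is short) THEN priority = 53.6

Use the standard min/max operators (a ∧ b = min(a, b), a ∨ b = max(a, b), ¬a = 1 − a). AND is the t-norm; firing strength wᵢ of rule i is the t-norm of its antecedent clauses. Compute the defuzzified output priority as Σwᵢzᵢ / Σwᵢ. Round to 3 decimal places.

39.472

R1 (z=25.0): long=0.41, empty=0.40; AND[min(a, b)] → w = 0.40
R2 (z=27.5): empty=0.40, ¬long=1−0.41=0.59; AND[min(a, b)] → w = 0.40
R3 (z=58.0): full=0.92, ¬moderate=1−0.73=0.27; AND[min(a, b)] → w = 0.27
R4 (z=39.0): short=0.16, empty=0.40; AND[min(a, b)] → w = 0.16
R5 (z=53.6): empty=0.40, ¬short=1−0.16=0.84; AND[min(a, b)] → w = 0.40
Weighted average = (0.40·25.0 + 0.40·27.5 + 0.27·58.0 + 0.16·39.0 + 0.40·53.6) / (0.40 + 0.40 + 0.27 + 0.16 + 0.40)
  = 64.3400 / 1.6300 = 39.472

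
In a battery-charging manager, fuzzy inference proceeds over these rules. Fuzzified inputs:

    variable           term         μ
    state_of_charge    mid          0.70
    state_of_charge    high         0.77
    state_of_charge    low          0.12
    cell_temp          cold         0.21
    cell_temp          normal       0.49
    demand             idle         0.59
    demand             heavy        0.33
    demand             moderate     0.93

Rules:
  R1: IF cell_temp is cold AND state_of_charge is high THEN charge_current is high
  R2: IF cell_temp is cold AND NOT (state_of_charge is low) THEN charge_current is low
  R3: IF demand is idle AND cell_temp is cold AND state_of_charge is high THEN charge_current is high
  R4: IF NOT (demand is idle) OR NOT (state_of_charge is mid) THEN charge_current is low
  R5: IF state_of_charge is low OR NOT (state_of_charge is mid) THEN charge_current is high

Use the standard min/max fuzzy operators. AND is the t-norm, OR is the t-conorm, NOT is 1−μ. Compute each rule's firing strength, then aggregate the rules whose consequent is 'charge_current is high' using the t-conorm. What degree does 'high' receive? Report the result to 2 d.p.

R1: cold=0.21, high=0.77; AND[min(a, b)] → w = 0.21
R2: cold=0.21, ¬low=1−0.12=0.88; AND[min(a, b)] → w = 0.21
R3: idle=0.59, cold=0.21, high=0.77; AND[min(a, b)] → w = 0.21
R4: ¬idle=1−0.59=0.41, ¬mid=1−0.70=0.30; OR[max(a, b)] → w = 0.41
R5: low=0.12, ¬mid=1−0.70=0.30; OR[max(a, b)] → w = 0.30
Rules with consequent 'high': {R1, R3, R5} → strengths 0.21, 0.21, 0.30
Aggregate via t-conorm [max(a, b)]: 0.30

0.30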